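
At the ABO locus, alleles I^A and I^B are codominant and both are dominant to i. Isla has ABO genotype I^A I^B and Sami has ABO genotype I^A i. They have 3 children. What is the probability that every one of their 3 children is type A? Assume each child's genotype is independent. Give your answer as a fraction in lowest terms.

1/8

ABO cross I^A I^B × I^A i → 1/2 A, 1/4 B, 1/4 AB.
So P(type A) = 1/2 per child.
All 3 independent: (1/2)^3 = 1/8.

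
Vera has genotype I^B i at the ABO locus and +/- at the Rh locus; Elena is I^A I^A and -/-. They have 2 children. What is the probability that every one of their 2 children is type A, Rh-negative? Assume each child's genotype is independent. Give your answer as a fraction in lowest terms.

ABO cross I^B i × I^A I^A → 1/2 A, 1/2 AB.
Rh cross +/- × -/- → 1/2 Rh+, 1/2 Rh-; so P(type A, Rh-negative) = 1/2 × 1/2 = 1/4 per child.
All 2 independent: (1/4)^2 = 1/16.

1/16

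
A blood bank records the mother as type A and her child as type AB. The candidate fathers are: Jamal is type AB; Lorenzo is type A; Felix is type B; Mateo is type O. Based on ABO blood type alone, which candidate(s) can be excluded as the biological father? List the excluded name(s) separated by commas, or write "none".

Lorenzo, Mateo

A candidate is excluded only if no genotype consistent with his phenotype could produce a type AB child with a type A mother.
Lorenzo (type A): no genotype consistent with that phenotype can produce a type-AB child with a type-A mother.
Mateo (type O): no genotype consistent with that phenotype can produce a type-AB child with a type-A mother.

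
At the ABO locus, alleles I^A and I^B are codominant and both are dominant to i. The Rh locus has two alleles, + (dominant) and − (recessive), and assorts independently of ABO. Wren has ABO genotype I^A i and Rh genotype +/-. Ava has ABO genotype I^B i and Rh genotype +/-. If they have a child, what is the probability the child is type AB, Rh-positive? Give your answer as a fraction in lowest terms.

ABO cross I^A i × I^B i → offspring phenotypes: 1/4 O, 1/4 A, 1/4 B, 1/4 AB.
Rh cross +/- × +/- → 3/4 Rh+, 1/4 Rh-.
Independent loci: P(type AB, Rh-positive) = 1/4 × 3/4 = 3/16.

3/16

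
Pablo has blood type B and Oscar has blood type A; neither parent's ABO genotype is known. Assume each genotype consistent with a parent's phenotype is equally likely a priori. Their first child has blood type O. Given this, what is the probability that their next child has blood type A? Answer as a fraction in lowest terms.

1/4

Possible genotypes: Pablo ∈ {BB, BO}; Oscar ∈ {AA, AO}.
Weight each parental genotype pair by prior × P(type-O child):
  BO × AO: posterior weight 1; P(next child type A) = 1/4.
Weighted sum = 1/4.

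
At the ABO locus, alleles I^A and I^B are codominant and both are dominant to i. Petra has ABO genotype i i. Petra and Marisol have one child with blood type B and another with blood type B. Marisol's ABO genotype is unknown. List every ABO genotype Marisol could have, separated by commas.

For each candidate genotype of Marisol, check whether crossing it with i i can produce every observed child phenotype.
  I^A I^A → possible child types {A} ✗
  I^A I^B → possible child types {A, B} ✓
  I^A i → possible child types {O, A} ✗
  I^B I^B → possible child types {B} ✓
  I^B i → possible child types {O, B} ✓
  i i → possible child types {O} ✗

I^A I^B, I^B I^B, I^B i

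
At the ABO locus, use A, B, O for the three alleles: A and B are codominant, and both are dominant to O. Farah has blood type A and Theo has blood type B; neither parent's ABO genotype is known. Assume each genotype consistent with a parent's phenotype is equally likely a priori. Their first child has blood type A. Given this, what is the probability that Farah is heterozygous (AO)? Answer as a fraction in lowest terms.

1/3

Possible genotypes: Farah ∈ {AA, AO}; Theo ∈ {BB, BO}.
Weight each parental genotype pair by prior × P(type-A child):
  AA × BO: posterior weight 2/3.
  AO × BO: posterior weight 1/3.
Sum the posterior weight over pairs where Farah is AO: 1/3.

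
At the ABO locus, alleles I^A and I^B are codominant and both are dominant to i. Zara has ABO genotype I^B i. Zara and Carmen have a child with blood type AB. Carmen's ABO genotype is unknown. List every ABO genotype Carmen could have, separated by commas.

I^A I^A, I^A I^B, I^A i

For each candidate genotype of Carmen, check whether crossing it with I^B i can produce every observed child phenotype.
  I^A I^A → possible child types {A, AB} ✓
  I^A I^B → possible child types {A, B, AB} ✓
  I^A i → possible child types {O, A, B, AB} ✓
  I^B I^B → possible child types {B} ✗
  I^B i → possible child types {O, B} ✗
  i i → possible child types {O, B} ✗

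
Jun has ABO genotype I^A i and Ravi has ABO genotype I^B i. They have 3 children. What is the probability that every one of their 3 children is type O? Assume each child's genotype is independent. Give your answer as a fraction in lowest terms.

1/64

ABO cross I^A i × I^B i → 1/4 O, 1/4 A, 1/4 B, 1/4 AB.
So P(type O) = 1/4 per child.
All 3 independent: (1/4)^3 = 1/64.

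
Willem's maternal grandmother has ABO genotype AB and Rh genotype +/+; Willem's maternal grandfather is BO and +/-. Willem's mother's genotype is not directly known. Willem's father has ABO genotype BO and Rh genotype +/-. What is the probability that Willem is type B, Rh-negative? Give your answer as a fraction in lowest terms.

5/64

Willem's mother's ABO genotype from AB × BO: 1/4 AB, 1/4 AO, 1/4 BB, 1/4 BO.
Crossing each possibility with the father BO and summing P(type B): 1/4·1/2 + 1/4·1/4 + 1/4·1 + 1/4·3/4 = 5/8.
Similarly for Rh via the mother's Rh distribution: P(Rh-) = 1/8.
Independent loci: 5/8 × 1/8 = 5/64.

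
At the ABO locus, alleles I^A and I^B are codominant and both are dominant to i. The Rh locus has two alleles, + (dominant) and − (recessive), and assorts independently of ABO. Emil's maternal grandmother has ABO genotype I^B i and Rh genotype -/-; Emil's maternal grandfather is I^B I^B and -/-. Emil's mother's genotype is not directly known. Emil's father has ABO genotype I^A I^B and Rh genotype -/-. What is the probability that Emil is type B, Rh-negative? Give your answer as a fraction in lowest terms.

Emil's mother's ABO genotype from I^B i × I^B I^B: 1/2 I^B I^B, 1/2 I^B i.
Crossing each possibility with the father I^A I^B and summing P(type B): 1/2·1/2 + 1/2·1/2 = 1/2.
Similarly for Rh via the mother's Rh distribution: P(Rh-) = 1.
Independent loci: 1/2 × 1 = 1/2.

1/2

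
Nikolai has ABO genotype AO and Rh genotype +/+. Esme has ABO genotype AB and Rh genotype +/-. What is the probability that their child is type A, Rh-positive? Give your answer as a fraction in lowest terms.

ABO cross AO × AB → offspring phenotypes: 1/2 A, 1/4 B, 1/4 AB.
Rh cross +/+ × +/- → 1 Rh+.
Independent loci: P(type A, Rh-positive) = 1/2 × 1 = 1/2.

1/2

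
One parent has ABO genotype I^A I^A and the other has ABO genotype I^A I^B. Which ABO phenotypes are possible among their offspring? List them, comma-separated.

A, AB

Gametes from I^A I^A × I^A I^B give offspring ABO genotypes I^A I^A, I^A I^B, i.e. phenotypes A, AB.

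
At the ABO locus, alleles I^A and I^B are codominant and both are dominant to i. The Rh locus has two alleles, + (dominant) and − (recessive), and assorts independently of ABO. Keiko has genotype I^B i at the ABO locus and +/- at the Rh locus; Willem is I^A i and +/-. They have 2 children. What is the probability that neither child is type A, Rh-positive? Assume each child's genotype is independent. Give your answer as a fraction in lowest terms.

ABO cross I^B i × I^A i → 1/4 O, 1/4 A, 1/4 B, 1/4 AB.
Rh cross +/- × +/- → 3/4 Rh+, 1/4 Rh-; so P(type A, Rh-positive) = 1/4 × 3/4 = 3/16 per child.
P(not type A, Rh-positive) = 13/16 for one child; (13/16)^2 = 169/256.

169/256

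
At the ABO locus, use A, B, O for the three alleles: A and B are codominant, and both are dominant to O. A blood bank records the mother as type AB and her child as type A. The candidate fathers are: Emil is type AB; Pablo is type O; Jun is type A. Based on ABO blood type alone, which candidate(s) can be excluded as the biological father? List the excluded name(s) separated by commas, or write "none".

none

A candidate is excluded only if no genotype consistent with his phenotype could produce a type A child with a type AB mother.
Every candidate has at least one consistent genotype combination, so none can be excluded.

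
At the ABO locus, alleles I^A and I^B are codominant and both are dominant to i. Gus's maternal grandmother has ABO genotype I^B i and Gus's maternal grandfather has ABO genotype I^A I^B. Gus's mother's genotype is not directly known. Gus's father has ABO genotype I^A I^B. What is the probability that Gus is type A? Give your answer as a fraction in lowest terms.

1/4

Gus's mother's ABO genotype from I^B i × I^A I^B: 1/4 I^A I^B, 1/4 I^A i, 1/4 I^B I^B, 1/4 I^B i.
Crossing each possibility with the father I^A I^B and summing P(type A): 1/4·1/4 + 1/4·1/2 + 1/4·0 + 1/4·1/4 = 1/4.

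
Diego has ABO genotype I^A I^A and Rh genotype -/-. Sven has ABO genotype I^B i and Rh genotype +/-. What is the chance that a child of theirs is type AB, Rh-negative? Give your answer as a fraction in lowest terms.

1/4

ABO cross I^A I^A × I^B i → offspring phenotypes: 1/2 A, 1/2 AB.
Rh cross -/- × +/- → 1/2 Rh+, 1/2 Rh-.
Independent loci: P(type AB, Rh-negative) = 1/2 × 1/2 = 1/4.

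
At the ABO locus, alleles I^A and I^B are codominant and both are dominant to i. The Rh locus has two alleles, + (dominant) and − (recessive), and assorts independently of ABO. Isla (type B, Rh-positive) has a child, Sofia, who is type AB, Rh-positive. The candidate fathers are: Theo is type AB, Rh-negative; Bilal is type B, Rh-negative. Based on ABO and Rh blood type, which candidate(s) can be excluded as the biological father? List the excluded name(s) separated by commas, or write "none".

A candidate is excluded only if no genotype consistent with his phenotype could produce a type AB, Rh-positive child with a type B, Rh-positive mother.
Bilal (type B, Rh-): no genotype consistent with that phenotype can produce a type-AB Rh+ child with a type-B mother.

Bilal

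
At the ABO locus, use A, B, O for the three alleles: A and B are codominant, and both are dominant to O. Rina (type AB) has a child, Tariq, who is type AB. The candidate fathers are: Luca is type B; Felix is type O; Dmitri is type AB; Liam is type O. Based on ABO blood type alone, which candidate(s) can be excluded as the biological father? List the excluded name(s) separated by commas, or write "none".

Felix, Liam

A candidate is excluded only if no genotype consistent with his phenotype could produce a type AB child with a type AB mother.
Felix (type O): no genotype consistent with that phenotype can produce a type-AB child with a type-AB mother.
Liam (type O): no genotype consistent with that phenotype can produce a type-AB child with a type-AB mother.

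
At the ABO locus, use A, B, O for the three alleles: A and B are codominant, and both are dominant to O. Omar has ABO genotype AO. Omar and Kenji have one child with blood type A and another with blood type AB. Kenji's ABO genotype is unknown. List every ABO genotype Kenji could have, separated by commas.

For each candidate genotype of Kenji, check whether crossing it with AO can produce every observed child phenotype.
  AA → possible child types {A} ✗
  AB → possible child types {A, B, AB} ✓
  AO → possible child types {O, A} ✗
  BB → possible child types {B, AB} ✗
  BO → possible child types {O, A, B, AB} ✓
  OO → possible child types {O, A} ✗

AB, BO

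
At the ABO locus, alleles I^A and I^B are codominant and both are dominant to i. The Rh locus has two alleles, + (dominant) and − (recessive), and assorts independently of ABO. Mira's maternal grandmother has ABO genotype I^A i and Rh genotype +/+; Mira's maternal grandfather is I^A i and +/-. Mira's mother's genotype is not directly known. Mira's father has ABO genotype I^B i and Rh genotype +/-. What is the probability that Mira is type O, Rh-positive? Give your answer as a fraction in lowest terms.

Mira's mother's ABO genotype from I^A i × I^A i: 1/4 I^A I^A, 1/2 I^A i, 1/4 i i.
Crossing each possibility with the father I^B i and summing P(type O): 1/4·0 + 1/2·1/4 + 1/4·1/2 = 1/4.
Similarly for Rh via the mother's Rh distribution: P(Rh+) = 7/8.
Independent loci: 1/4 × 7/8 = 7/32.

7/32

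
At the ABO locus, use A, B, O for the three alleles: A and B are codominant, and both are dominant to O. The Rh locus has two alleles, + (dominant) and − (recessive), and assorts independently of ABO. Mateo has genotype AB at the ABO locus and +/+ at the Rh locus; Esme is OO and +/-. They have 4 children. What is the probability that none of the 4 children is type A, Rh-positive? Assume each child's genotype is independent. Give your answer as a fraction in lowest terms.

1/16

ABO cross AB × OO → 1/2 A, 1/2 B.
Rh cross +/+ × +/- → 1 Rh+; so P(type A, Rh-positive) = 1/2 × 1 = 1/2 per child.
P(not type A, Rh-positive) = 1/2 for one child; (1/2)^4 = 1/16.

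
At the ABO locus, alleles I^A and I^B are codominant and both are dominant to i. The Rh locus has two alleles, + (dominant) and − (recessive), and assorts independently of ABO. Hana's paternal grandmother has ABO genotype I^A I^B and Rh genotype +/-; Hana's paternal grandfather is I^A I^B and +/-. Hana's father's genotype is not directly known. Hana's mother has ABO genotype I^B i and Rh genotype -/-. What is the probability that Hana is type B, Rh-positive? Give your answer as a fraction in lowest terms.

1/4

Hana's father's ABO genotype from I^A I^B × I^A I^B: 1/4 I^A I^A, 1/2 I^A I^B, 1/4 I^B I^B.
Crossing each possibility with the mother I^B i and summing P(type B): 1/4·0 + 1/2·1/2 + 1/4·1 = 1/2.
Similarly for Rh via the father's Rh distribution: P(Rh+) = 1/2.
Independent loci: 1/2 × 1/2 = 1/4.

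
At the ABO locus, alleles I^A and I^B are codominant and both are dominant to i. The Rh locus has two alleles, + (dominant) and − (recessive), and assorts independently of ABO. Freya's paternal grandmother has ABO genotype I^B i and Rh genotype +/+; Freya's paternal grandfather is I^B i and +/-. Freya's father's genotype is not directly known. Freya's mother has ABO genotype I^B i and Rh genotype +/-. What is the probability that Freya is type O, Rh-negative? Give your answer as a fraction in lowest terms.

1/32

Freya's father's ABO genotype from I^B i × I^B i: 1/4 I^B I^B, 1/2 I^B i, 1/4 i i.
Crossing each possibility with the mother I^B i and summing P(type O): 1/4·0 + 1/2·1/4 + 1/4·1/2 = 1/4.
Similarly for Rh via the father's Rh distribution: P(Rh-) = 1/8.
Independent loci: 1/4 × 1/8 = 1/32.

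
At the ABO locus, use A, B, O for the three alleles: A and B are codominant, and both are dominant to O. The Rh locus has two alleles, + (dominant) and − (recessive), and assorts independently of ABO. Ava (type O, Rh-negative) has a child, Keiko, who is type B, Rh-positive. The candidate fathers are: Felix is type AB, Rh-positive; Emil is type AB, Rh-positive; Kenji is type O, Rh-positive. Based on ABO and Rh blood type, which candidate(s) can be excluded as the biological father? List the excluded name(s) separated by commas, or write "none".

A candidate is excluded only if no genotype consistent with his phenotype could produce a type B, Rh-positive child with a type O, Rh-negative mother.
Kenji (type O, Rh+): no genotype consistent with that phenotype can produce a type-B Rh+ child with a type-O mother.

Kenji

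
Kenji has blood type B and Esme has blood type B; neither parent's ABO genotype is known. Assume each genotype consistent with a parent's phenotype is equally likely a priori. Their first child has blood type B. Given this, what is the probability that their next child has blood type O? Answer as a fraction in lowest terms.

Possible genotypes: Kenji ∈ {I^B I^B, I^B i}; Esme ∈ {I^B I^B, I^B i}.
Weight each parental genotype pair by prior × P(type-B child):
  I^B I^B × I^B I^B: posterior weight 4/15; P(next child type O) = 0.
  I^B I^B × I^B i: posterior weight 4/15; P(next child type O) = 0.
  I^B i × I^B I^B: posterior weight 4/15; P(next child type O) = 0.
  I^B i × I^B i: posterior weight 1/5; P(next child type O) = 1/4.
Weighted sum = 1/20.

1/20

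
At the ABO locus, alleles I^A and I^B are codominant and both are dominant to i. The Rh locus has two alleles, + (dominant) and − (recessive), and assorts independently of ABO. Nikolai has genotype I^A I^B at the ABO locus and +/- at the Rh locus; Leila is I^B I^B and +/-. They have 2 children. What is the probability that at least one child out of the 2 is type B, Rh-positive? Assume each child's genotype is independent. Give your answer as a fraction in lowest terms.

39/64

ABO cross I^A I^B × I^B I^B → 1/2 B, 1/2 AB.
Rh cross +/- × +/- → 3/4 Rh+, 1/4 Rh-; so P(type B, Rh-positive) = 1/2 × 3/4 = 3/8 per child.
P(none) = (5/8)^2 = 25/64; P(at least one) = 1 − 25/64 = 39/64.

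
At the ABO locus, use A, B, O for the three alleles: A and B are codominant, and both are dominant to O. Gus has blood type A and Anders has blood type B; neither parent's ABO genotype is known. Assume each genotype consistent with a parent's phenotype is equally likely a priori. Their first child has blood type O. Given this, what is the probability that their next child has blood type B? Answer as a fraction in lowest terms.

Possible genotypes: Gus ∈ {AA, AO}; Anders ∈ {BB, BO}.
Weight each parental genotype pair by prior × P(type-O child):
  AO × BO: posterior weight 1; P(next child type B) = 1/4.
Weighted sum = 1/4.

1/4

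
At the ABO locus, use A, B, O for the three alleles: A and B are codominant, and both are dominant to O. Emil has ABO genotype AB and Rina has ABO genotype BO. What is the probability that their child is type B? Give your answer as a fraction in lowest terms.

1/2

ABO cross AB × BO → offspring phenotypes: 1/4 A, 1/2 B, 1/4 AB.
So P(type B) = 1/2.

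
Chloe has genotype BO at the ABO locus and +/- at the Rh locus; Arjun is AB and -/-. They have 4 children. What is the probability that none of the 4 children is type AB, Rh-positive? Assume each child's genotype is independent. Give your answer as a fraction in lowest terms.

ABO cross BO × AB → 1/4 A, 1/2 B, 1/4 AB.
Rh cross +/- × -/- → 1/2 Rh+, 1/2 Rh-; so P(type AB, Rh-positive) = 1/4 × 1/2 = 1/8 per child.
P(not type AB, Rh-positive) = 7/8 for one child; (7/8)^4 = 2401/4096.

2401/4096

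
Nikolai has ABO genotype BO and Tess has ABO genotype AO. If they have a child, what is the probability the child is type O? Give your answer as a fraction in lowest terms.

1/4

ABO cross BO × AO → offspring phenotypes: 1/4 O, 1/4 A, 1/4 B, 1/4 AB.
So P(type O) = 1/4.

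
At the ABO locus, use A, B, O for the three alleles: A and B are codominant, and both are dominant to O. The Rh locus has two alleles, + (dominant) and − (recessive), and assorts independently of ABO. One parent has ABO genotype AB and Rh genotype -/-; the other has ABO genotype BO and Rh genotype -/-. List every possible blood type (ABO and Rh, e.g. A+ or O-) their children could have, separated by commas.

A-, B-, AB-

Gametes from AB × BO give offspring ABO genotypes AB, AO, BB, BO, i.e. phenotypes A, B, AB.
Rh cross -/- × -/- → phenotypes Rh-.
Combining independently: A-, B-, AB-.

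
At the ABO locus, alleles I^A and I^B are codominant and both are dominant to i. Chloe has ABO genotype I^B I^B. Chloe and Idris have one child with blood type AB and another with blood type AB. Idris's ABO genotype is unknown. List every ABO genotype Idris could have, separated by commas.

I^A I^A, I^A I^B, I^A i

For each candidate genotype of Idris, check whether crossing it with I^B I^B can produce every observed child phenotype.
  I^A I^A → possible child types {AB} ✓
  I^A I^B → possible child types {B, AB} ✓
  I^A i → possible child types {B, AB} ✓
  I^B I^B → possible child types {B} ✗
  I^B i → possible child types {B} ✗
  i i → possible child types {B} ✗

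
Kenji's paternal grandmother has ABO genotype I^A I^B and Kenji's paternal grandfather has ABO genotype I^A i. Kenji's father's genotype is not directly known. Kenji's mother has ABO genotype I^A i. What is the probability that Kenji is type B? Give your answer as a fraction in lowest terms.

1/8

Kenji's father's ABO genotype from I^A I^B × I^A i: 1/4 I^A I^A, 1/4 I^A I^B, 1/4 I^A i, 1/4 I^B i.
Crossing each possibility with the mother I^A i and summing P(type B): 1/4·0 + 1/4·1/4 + 1/4·0 + 1/4·1/4 = 1/8.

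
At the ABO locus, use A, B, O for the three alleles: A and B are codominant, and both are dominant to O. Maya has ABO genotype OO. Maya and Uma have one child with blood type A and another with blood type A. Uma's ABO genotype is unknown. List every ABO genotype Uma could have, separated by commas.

For each candidate genotype of Uma, check whether crossing it with OO can produce every observed child phenotype.
  AA → possible child types {A} ✓
  AB → possible child types {A, B} ✓
  AO → possible child types {O, A} ✓
  BB → possible child types {B} ✗
  BO → possible child types {O, B} ✗
  OO → possible child types {O} ✗

AA, AB, AO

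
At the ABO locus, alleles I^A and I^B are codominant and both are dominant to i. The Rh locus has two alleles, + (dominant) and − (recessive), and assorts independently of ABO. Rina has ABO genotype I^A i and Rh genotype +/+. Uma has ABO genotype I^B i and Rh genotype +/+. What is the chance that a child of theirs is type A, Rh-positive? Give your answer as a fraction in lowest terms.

1/4

ABO cross I^A i × I^B i → offspring phenotypes: 1/4 O, 1/4 A, 1/4 B, 1/4 AB.
Rh cross +/+ × +/+ → 1 Rh+.
Independent loci: P(type A, Rh-positive) = 1/4 × 1 = 1/4.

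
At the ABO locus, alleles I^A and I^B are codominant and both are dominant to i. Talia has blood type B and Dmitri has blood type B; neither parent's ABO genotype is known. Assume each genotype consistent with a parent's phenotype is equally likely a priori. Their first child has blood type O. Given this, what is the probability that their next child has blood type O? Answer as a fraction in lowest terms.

Possible genotypes: Talia ∈ {I^B I^B, I^B i}; Dmitri ∈ {I^B I^B, I^B i}.
Weight each parental genotype pair by prior × P(type-O child):
  I^B i × I^B i: posterior weight 1; P(next child type O) = 1/4.
Weighted sum = 1/4.

1/4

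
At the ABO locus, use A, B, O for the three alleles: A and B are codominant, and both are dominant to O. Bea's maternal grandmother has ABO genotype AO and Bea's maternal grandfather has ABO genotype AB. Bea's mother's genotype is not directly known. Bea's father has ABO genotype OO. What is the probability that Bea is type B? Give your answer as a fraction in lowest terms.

1/4

Bea's mother's ABO genotype from AO × AB: 1/4 AA, 1/4 AB, 1/4 AO, 1/4 BO.
Crossing each possibility with the father OO and summing P(type B): 1/4·0 + 1/4·1/2 + 1/4·0 + 1/4·1/2 = 1/4.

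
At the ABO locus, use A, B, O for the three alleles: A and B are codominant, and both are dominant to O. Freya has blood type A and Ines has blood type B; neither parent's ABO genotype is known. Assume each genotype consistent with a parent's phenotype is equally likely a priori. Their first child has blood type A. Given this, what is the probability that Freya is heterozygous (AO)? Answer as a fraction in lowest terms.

1/3

Possible genotypes: Freya ∈ {AA, AO}; Ines ∈ {BB, BO}.
Weight each parental genotype pair by prior × P(type-A child):
  AA × BO: posterior weight 2/3.
  AO × BO: posterior weight 1/3.
Sum the posterior weight over pairs where Freya is AO: 1/3.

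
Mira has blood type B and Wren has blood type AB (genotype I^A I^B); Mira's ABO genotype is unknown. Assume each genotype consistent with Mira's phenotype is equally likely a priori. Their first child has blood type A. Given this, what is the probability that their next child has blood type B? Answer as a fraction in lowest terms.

Possible genotypes: Mira ∈ {I^B I^B, I^B i}; Wren ∈ {I^A I^B}.
Weight each parental genotype pair by prior × P(type-A child):
  I^B i × I^A I^B: posterior weight 1; P(next child type B) = 1/2.
Weighted sum = 1/2.

1/2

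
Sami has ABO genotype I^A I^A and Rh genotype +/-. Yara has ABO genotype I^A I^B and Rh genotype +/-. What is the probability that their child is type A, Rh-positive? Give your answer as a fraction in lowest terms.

ABO cross I^A I^A × I^A I^B → offspring phenotypes: 1/2 A, 1/2 AB.
Rh cross +/- × +/- → 3/4 Rh+, 1/4 Rh-.
Independent loci: P(type A, Rh-positive) = 1/2 × 3/4 = 3/8.

3/8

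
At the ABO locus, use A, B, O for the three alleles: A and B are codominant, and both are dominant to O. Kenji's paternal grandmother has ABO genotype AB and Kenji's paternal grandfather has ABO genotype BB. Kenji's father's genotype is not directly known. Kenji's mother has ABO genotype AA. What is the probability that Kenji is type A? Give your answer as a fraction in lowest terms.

1/4

Kenji's father's ABO genotype from AB × BB: 1/2 AB, 1/2 BB.
Crossing each possibility with the mother AA and summing P(type A): 1/2·1/2 + 1/2·0 = 1/4.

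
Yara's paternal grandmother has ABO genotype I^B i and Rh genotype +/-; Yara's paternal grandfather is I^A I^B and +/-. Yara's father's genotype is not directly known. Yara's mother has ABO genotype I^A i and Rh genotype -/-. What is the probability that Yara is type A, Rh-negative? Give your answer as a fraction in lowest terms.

3/16

Yara's father's ABO genotype from I^B i × I^A I^B: 1/4 I^A I^B, 1/4 I^A i, 1/4 I^B I^B, 1/4 I^B i.
Crossing each possibility with the mother I^A i and summing P(type A): 1/4·1/2 + 1/4·3/4 + 1/4·0 + 1/4·1/4 = 3/8.
Similarly for Rh via the father's Rh distribution: P(Rh-) = 1/2.
Independent loci: 3/8 × 1/2 = 3/16.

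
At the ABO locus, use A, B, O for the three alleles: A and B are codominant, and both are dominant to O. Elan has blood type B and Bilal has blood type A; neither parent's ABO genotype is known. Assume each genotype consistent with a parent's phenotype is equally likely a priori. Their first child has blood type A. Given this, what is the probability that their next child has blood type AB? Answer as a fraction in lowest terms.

Possible genotypes: Elan ∈ {BB, BO}; Bilal ∈ {AA, AO}.
Weight each parental genotype pair by prior × P(type-A child):
  BO × AA: posterior weight 2/3; P(next child type AB) = 1/2.
  BO × AO: posterior weight 1/3; P(next child type AB) = 1/4.
Weighted sum = 5/12.

5/12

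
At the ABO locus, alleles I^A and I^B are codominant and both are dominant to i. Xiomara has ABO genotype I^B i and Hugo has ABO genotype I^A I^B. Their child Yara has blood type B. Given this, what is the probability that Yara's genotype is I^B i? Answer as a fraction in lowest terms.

1/2

Cross I^B i × I^A I^B → 1/4 I^A I^B, 1/4 I^A i, 1/4 I^B I^B, 1/4 I^B i.
Type-B genotypes among offspring: I^B I^B (1/4), I^B i (1/4); total 1/2.
P(I^B i | type B) = (1/4) / (1/2) = 1/2.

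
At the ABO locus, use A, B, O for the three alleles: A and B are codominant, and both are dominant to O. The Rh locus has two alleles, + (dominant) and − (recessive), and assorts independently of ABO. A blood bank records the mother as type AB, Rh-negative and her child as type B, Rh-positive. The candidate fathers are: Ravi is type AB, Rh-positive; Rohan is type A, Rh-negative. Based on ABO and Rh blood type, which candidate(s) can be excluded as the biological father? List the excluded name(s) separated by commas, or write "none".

A candidate is excluded only if no genotype consistent with his phenotype could produce a type B, Rh-positive child with a type AB, Rh-negative mother.
Rohan (type A, Rh-): no genotype consistent with that phenotype can produce a type-B Rh+ child with a type-AB mother.

Rohan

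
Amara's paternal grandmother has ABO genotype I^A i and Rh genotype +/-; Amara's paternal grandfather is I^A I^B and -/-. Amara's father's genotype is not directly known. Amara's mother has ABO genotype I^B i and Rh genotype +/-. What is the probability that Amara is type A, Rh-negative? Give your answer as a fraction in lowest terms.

Amara's father's ABO genotype from I^A i × I^A I^B: 1/4 I^A I^A, 1/4 I^A I^B, 1/4 I^A i, 1/4 I^B i.
Crossing each possibility with the mother I^B i and summing P(type A): 1/4·1/2 + 1/4·1/4 + 1/4·1/4 + 1/4·0 = 1/4.
Similarly for Rh via the father's Rh distribution: P(Rh-) = 3/8.
Independent loci: 1/4 × 3/8 = 3/32.

3/32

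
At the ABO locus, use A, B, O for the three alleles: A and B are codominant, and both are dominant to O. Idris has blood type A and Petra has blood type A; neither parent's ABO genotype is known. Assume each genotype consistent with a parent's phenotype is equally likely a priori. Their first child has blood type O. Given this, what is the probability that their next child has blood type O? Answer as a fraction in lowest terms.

1/4

Possible genotypes: Idris ∈ {AA, AO}; Petra ∈ {AA, AO}.
Weight each parental genotype pair by prior × P(type-O child):
  AO × AO: posterior weight 1; P(next child type O) = 1/4.
Weighted sum = 1/4.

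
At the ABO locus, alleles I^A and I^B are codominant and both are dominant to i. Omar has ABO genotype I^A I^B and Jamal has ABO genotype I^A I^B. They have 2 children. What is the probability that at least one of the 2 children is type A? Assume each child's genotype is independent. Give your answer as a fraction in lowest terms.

7/16

ABO cross I^A I^B × I^A I^B → 1/4 A, 1/4 B, 1/2 AB.
So P(type A) = 1/4 per child.
P(none) = (3/4)^2 = 9/16; P(at least one) = 1 − 9/16 = 7/16.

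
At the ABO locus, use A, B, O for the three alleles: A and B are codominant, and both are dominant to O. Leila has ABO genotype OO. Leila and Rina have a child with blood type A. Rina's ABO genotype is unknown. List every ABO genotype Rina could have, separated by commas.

AA, AB, AO

For each candidate genotype of Rina, check whether crossing it with OO can produce every observed child phenotype.
  AA → possible child types {A} ✓
  AB → possible child types {A, B} ✓
  AO → possible child types {O, A} ✓
  BB → possible child types {B} ✗
  BO → possible child types {O, B} ✗
  OO → possible child types {O} ✗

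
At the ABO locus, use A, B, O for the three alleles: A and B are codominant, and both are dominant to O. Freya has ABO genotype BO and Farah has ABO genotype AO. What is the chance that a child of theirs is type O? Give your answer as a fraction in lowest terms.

1/4

ABO cross BO × AO → offspring phenotypes: 1/4 O, 1/4 A, 1/4 B, 1/4 AB.
So P(type O) = 1/4.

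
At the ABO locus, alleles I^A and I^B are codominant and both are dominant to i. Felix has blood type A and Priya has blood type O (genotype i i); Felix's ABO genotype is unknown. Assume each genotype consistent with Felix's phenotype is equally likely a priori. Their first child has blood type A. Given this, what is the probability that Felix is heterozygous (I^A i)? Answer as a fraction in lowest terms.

Possible genotypes: Felix ∈ {I^A I^A, I^A i}; Priya ∈ {i i}.
Weight each parental genotype pair by prior × P(type-A child):
  I^A I^A × i i: posterior weight 2/3.
  I^A i × i i: posterior weight 1/3.
Sum the posterior weight over pairs where Felix is I^A i: 1/3.

1/3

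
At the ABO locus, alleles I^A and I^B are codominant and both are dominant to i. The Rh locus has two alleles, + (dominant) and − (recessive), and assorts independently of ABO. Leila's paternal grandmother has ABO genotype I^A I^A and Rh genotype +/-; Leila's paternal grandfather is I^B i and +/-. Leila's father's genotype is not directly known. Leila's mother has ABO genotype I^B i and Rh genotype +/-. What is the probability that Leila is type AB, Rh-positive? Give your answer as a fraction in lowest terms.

3/16

Leila's father's ABO genotype from I^A I^A × I^B i: 1/2 I^A I^B, 1/2 I^A i.
Crossing each possibility with the mother I^B i and summing P(type AB): 1/2·1/4 + 1/2·1/4 = 1/4.
Similarly for Rh via the father's Rh distribution: P(Rh+) = 3/4.
Independent loci: 1/4 × 3/4 = 3/16.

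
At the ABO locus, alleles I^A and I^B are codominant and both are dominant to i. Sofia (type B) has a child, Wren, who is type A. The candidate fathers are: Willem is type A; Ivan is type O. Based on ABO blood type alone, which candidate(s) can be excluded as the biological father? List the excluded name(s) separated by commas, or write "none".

A candidate is excluded only if no genotype consistent with his phenotype could produce a type A child with a type B mother.
Ivan (type O): no genotype consistent with that phenotype can produce a type-A child with a type-B mother.

Ivan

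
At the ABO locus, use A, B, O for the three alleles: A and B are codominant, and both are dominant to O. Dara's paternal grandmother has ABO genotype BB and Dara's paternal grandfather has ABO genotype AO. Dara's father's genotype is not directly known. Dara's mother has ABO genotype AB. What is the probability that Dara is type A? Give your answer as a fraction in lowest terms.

1/4

Dara's father's ABO genotype from BB × AO: 1/2 AB, 1/2 BO.
Crossing each possibility with the mother AB and summing P(type A): 1/2·1/4 + 1/2·1/4 = 1/4.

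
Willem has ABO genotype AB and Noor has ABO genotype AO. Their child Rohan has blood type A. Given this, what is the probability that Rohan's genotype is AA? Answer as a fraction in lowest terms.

1/2

Cross AB × AO → 1/4 AA, 1/4 AB, 1/4 AO, 1/4 BO.
Type-A genotypes among offspring: AA (1/4), AO (1/4); total 1/2.
P(AA | type A) = (1/4) / (1/2) = 1/2.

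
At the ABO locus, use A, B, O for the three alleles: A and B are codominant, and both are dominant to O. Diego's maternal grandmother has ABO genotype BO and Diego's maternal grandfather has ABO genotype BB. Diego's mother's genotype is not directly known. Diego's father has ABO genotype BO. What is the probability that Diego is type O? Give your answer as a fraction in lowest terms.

Diego's mother's ABO genotype from BO × BB: 1/2 BB, 1/2 BO.
Crossing each possibility with the father BO and summing P(type O): 1/2·0 + 1/2·1/4 = 1/8.

1/8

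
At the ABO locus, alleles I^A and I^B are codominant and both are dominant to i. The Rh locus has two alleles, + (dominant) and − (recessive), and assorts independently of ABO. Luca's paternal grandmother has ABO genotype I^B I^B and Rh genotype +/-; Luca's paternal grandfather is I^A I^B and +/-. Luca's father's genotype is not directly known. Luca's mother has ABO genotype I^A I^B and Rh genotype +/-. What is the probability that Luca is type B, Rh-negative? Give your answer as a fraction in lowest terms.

3/32

Luca's father's ABO genotype from I^B I^B × I^A I^B: 1/2 I^A I^B, 1/2 I^B I^B.
Crossing each possibility with the mother I^A I^B and summing P(type B): 1/2·1/4 + 1/2·1/2 = 3/8.
Similarly for Rh via the father's Rh distribution: P(Rh-) = 1/4.
Independent loci: 3/8 × 1/4 = 3/32.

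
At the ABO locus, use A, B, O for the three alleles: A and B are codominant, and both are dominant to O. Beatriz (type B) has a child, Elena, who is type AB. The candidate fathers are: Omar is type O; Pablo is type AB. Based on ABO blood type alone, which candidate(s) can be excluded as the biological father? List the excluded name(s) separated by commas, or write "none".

A candidate is excluded only if no genotype consistent with his phenotype could produce a type AB child with a type B mother.
Omar (type O): no genotype consistent with that phenotype can produce a type-AB child with a type-B mother.

Omar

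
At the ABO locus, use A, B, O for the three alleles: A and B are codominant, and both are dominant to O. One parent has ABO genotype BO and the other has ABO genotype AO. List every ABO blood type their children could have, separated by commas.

O, A, B, AB

Gametes from BO × AO give offspring ABO genotypes AB, AO, BO, OO, i.e. phenotypes O, A, B, AB.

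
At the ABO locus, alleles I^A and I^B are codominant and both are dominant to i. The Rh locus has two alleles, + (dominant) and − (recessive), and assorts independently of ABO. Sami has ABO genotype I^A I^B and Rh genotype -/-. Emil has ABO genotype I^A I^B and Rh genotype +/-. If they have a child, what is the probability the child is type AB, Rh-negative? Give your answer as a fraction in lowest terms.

ABO cross I^A I^B × I^A I^B → offspring phenotypes: 1/4 A, 1/4 B, 1/2 AB.
Rh cross -/- × +/- → 1/2 Rh+, 1/2 Rh-.
Independent loci: P(type AB, Rh-negative) = 1/2 × 1/2 = 1/4.

1/4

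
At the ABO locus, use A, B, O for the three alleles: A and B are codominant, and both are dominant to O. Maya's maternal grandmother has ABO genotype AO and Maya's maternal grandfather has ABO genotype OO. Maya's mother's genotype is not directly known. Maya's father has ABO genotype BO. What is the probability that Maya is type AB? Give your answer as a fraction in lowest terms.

Maya's mother's ABO genotype from AO × OO: 1/2 AO, 1/2 OO.
Crossing each possibility with the father BO and summing P(type AB): 1/2·1/4 + 1/2·0 = 1/8.

1/8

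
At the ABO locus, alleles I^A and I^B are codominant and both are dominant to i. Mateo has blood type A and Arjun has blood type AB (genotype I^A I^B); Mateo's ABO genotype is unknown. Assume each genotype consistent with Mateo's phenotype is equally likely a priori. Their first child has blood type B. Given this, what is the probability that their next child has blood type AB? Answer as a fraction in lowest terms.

Possible genotypes: Mateo ∈ {I^A I^A, I^A i}; Arjun ∈ {I^A I^B}.
Weight each parental genotype pair by prior × P(type-B child):
  I^A i × I^A I^B: posterior weight 1; P(next child type AB) = 1/4.
Weighted sum = 1/4.

1/4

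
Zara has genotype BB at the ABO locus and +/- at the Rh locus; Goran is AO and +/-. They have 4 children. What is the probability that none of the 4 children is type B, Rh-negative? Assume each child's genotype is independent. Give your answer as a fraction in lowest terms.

ABO cross BB × AO → 1/2 B, 1/2 AB.
Rh cross +/- × +/- → 3/4 Rh+, 1/4 Rh-; so P(type B, Rh-negative) = 1/2 × 1/4 = 1/8 per child.
P(not type B, Rh-negative) = 7/8 for one child; (7/8)^4 = 2401/4096.

2401/4096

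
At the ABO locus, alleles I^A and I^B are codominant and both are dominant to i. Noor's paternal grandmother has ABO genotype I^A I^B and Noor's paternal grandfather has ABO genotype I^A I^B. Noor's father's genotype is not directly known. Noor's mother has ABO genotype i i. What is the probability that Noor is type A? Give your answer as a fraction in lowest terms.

1/2

Noor's father's ABO genotype from I^A I^B × I^A I^B: 1/4 I^A I^A, 1/2 I^A I^B, 1/4 I^B I^B.
Crossing each possibility with the mother i i and summing P(type A): 1/4·1 + 1/2·1/2 + 1/4·0 = 1/2.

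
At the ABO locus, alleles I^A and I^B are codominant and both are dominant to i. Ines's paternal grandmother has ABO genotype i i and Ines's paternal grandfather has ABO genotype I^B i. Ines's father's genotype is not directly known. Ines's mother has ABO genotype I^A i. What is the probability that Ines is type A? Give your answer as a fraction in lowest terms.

3/8

Ines's father's ABO genotype from i i × I^B i: 1/2 I^B i, 1/2 i i.
Crossing each possibility with the mother I^A i and summing P(type A): 1/2·1/4 + 1/2·1/2 = 3/8.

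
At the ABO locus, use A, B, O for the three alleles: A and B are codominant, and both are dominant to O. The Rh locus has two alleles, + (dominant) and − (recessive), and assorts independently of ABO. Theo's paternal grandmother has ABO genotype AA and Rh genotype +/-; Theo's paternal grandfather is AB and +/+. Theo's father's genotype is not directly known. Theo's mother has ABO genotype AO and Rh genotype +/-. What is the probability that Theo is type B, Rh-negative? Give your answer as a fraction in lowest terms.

Theo's father's ABO genotype from AA × AB: 1/2 AA, 1/2 AB.
Crossing each possibility with the mother AO and summing P(type B): 1/2·0 + 1/2·1/4 = 1/8.
Similarly for Rh via the father's Rh distribution: P(Rh-) = 1/8.
Independent loci: 1/8 × 1/8 = 1/64.

1/64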